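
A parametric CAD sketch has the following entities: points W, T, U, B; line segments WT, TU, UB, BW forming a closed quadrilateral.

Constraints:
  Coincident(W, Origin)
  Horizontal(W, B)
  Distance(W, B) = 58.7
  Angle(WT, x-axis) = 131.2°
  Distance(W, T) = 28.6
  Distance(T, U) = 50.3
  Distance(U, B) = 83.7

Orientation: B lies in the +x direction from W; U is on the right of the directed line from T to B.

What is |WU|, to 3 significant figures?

35.0

W is at the origin; W and B share the same y with |WB| = 58.7 and B in +x, so B = (58.7, 0). WT runs at 131.2° with |WT| = 28.6, so T = (-18.8, 21.5). U is determined by |TU| = 50.3 and |UB| = 83.7 together: it lies at the intersection of circle(T, 50.3) and circle(B, 83.7). With |TB| = 80.5, the foot of the radical line on TB is 12.4 from T and the perpendicular offset is √(50.3² − 12.4²) = 48.7. Taking the right-of-TB solution: U = (-19.9, -28.8).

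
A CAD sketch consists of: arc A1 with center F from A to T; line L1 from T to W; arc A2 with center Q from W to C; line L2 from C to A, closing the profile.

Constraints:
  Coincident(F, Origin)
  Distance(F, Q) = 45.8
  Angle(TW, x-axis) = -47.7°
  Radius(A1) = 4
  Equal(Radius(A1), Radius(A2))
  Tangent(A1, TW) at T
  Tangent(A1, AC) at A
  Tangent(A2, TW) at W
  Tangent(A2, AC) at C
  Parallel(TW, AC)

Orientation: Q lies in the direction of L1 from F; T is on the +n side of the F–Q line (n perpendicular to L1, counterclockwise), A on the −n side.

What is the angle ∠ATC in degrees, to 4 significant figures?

80.09°

The slot axis is L1's direction at -47.7°, so u = (cos -47.7°, sin -47.7°) = (0.6730, -0.7396) and n = (−sin -47.7°, cos -47.7°) = (0.7396, 0.6730). F is at the origin and Q lies 45.8 along u from F, so Q = 45.8·u = (30.82, -33.88). Tangency of A1 to both parallel lines with radius 4.0 puts T and A at F ± 4.0·n: T = (2.959, 2.692), A = (-2.959, -2.692). Equal radii place W and C the same way about Q: W = Q + 4.0·n = (33.78, -31.18), C = Q − 4.0·n = (27.87, -36.57). Then cos ∠ATC = TA·TC / (|TA||TC|), giving 80.09°.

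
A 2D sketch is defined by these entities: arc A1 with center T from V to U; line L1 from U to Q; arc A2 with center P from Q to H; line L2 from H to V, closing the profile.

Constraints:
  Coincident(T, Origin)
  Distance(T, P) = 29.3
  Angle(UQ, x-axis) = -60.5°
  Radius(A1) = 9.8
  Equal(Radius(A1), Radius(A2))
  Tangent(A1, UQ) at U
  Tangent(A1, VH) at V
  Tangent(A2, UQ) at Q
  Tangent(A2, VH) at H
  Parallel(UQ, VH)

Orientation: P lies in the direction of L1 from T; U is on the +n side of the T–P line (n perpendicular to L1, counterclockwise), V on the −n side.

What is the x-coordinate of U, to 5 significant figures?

8.5295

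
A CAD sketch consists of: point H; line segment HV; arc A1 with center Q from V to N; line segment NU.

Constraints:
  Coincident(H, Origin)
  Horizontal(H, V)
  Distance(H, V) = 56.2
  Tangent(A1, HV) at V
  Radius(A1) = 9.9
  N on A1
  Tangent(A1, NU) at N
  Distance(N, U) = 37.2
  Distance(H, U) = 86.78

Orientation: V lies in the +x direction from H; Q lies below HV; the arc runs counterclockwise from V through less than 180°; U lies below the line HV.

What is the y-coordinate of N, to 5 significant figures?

-16.824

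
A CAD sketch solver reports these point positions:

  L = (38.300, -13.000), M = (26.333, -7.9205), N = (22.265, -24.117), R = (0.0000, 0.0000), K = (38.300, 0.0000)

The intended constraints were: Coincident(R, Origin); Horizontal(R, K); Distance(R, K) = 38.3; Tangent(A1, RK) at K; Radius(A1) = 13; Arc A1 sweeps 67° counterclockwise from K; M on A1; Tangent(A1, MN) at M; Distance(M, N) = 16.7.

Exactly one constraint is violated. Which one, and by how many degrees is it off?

Tangent(A1, MN) at M — off by 8.90°.

R = (0.00, 0.00) ✓; R.y = 0.00, K.y = 0.00 ✓; |RK| = 38.30 ✓; ∠(LK, KR) = 90.00° ✓; |LK| = 13.00 ✓; bearing(L→M) − bearing(L→K) = 67.00° ✓; |LM| = 13.00 ✓; ∠(LM, MN) = 81.10° ✗; |MN| = 16.70 ✓.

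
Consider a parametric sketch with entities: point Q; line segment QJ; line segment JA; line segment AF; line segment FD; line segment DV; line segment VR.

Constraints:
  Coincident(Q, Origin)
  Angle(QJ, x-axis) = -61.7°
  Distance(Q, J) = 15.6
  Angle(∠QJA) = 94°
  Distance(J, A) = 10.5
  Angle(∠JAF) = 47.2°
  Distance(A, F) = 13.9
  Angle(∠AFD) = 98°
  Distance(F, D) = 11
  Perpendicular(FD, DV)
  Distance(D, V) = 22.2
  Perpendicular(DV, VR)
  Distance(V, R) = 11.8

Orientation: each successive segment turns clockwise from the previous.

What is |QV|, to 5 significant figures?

30.425

∠AFD = 98.0° gives FD at -2.5000° from the x-axis; with |FD| = 11.0, D = (12.043, -6.1587). The perpendicularity gives DV at right angles to FD, so DV runs at -92.500°; with |DV| = 22.2, V = (11.075, -28.338). Then |QV| = |V − Q| = 30.425.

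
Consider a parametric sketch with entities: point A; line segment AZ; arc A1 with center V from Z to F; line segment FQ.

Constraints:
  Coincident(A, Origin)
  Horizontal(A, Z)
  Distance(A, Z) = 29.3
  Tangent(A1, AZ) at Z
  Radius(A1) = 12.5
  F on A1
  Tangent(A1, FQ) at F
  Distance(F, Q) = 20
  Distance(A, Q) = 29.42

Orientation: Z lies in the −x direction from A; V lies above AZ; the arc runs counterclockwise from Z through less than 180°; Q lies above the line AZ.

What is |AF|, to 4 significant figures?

19.41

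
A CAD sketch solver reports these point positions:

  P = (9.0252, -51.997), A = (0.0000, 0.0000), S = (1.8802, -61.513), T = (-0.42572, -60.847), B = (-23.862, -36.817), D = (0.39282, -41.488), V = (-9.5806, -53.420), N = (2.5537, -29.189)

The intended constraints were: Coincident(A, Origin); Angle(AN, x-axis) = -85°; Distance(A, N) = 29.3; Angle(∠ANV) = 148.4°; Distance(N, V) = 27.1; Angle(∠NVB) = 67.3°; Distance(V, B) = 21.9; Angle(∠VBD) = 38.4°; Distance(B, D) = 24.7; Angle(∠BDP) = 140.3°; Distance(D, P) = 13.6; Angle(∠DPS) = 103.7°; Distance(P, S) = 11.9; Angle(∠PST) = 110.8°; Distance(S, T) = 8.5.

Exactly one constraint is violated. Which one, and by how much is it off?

Distance(S, T) = 8.5 — off by 6.10.

A = (0.00, 0.00) ✓; AN at -85.00° ✓; |AN| = 29.30 ✓; ∠ANV = 148.4° ✓; |NV| = 27.10 ✓; ∠NVB = 67.30° ✓; |VB| = 21.90 ✓; ∠VBD = 38.40° ✓; |BD| = 24.70 ✓; ∠BDP = 140.3° ✓; |DP| = 13.60 ✓; ∠DPS = 103.7° ✓; |PS| = 11.90 ✓; ∠PST = 110.8° ✓; |ST| = 2.400 ✗.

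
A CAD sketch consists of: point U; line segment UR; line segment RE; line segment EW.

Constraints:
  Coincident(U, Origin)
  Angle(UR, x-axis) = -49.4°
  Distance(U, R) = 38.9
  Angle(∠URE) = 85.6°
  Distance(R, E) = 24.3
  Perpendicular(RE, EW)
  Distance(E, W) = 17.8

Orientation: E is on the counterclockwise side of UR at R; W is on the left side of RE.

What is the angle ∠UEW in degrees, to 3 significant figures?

28.8°

∠URE = 85.6°, so RE runs at -49.4° + (180° − 85.6°) = 45.0° from the x-axis; with |RE| = 24.3, E = R + 24.3·(cos 45.0°, sin 45.0°) = (42.5, -12.4). RE ⟂ EW; with |EW| = 17.8 on the left of RE, W = E + 17.8·(-0.707, 0.707) = (29.9, 0.234). Then cos ∠UEW = EU·EW / (|EU||EW|), giving 28.8°.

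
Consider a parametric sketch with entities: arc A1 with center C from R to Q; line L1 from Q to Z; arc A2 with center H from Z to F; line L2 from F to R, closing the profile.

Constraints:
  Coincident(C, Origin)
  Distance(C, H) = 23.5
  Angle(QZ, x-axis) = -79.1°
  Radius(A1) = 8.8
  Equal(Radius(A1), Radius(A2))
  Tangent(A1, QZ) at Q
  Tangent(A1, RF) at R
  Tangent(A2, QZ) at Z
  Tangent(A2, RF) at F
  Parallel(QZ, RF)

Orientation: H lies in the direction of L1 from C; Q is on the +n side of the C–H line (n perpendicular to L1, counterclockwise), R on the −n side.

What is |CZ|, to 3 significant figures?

25.1

The slot axis is L1's direction at -79.1°, so u = (cos -79.1°, sin -79.1°) = (0.189, -0.982) and n = (−sin -79.1°, cos -79.1°) = (0.982, 0.189). C is at the origin and H lies 23.5 along u from C, so H = 23.5·u = (4.44, -23.1). Tangency of A1 to both parallel lines with radius 8.8 puts Q and R at C ± 8.8·n: Q = (8.64, 1.66), R = (-8.64, -1.66). Equal radii place Z and F the same way about H: Z = H + 8.8·n = (13.1, -21.4), F = H − 8.8·n = (-4.20, -24.7). Then |CZ| = |Z − C| = 25.1.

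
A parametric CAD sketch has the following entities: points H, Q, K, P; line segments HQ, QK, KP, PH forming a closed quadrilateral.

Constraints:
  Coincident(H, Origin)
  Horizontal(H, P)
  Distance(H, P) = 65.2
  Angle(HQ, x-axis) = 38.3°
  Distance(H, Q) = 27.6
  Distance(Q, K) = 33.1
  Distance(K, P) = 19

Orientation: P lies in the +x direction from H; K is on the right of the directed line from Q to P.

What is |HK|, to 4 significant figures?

46.96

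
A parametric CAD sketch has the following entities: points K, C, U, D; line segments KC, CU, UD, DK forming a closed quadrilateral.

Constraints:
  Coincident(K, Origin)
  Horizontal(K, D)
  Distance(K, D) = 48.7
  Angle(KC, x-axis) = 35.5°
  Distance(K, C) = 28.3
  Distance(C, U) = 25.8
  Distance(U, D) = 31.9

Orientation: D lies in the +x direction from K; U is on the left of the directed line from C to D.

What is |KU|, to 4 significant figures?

54.10

K is at the origin; KD is horizontal with |KD| = 48.7 and D in +x, so D = (48.7, 0). KC runs at 35.5° with |KC| = 28.3, so C = (23.04, 16.43). U is determined by |CU| = 25.8 and |UD| = 31.9 together: it lies at the intersection of circle(C, 25.8) and circle(D, 31.9). With |CD| = 30.47, the foot of the radical line on CD is 9.461 from C and the perpendicular offset is √(25.8² − 9.461²) = 24.00. Taking the left-of-CD solution: U = (43.95, 31.54).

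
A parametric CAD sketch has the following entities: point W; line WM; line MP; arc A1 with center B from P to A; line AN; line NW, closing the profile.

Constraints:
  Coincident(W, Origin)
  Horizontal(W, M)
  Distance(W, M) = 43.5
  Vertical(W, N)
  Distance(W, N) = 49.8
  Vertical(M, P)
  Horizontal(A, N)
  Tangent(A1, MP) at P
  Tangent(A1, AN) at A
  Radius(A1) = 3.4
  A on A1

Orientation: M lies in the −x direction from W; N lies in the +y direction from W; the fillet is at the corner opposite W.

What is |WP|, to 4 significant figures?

63.60

The virtual corner opposite W is at (-43.50, 49.80). The tangent condition forces BP to be normal to MP and the tangent condition forces BA to be normal to AN, with radius 3.4, so the center B sits 3.4 in from both sides at B = (-40.10, 46.40). That places the tangent points at P = (-43.50, 46.40) on MP and A = (-40.10, 49.80) on AN. Then |WP| = |P − W| = 63.60.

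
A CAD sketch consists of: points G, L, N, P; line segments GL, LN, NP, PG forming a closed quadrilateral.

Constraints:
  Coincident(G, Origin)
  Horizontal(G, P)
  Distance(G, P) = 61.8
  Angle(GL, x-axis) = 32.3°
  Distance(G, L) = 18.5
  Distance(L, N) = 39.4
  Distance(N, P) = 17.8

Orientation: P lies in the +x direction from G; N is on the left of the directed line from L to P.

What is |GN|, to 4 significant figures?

56.89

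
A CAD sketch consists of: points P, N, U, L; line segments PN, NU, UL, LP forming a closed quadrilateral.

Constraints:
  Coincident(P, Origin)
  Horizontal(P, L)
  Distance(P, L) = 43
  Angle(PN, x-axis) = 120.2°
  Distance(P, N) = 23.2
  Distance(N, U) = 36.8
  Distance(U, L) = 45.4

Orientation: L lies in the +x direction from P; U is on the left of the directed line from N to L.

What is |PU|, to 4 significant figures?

43.80

P is at the origin; P and L share the same y with |PL| = 43.0 and L in +x, so L = (43.0, 0). PN runs at 120.2° with |PN| = 23.2, so N = (-11.67, 20.05). U is determined by |NU| = 36.8 and |UL| = 45.4 together: it lies at the intersection of circle(N, 36.8) and circle(L, 45.4). With |NL| = 58.23, the foot of the radical line on NL is 23.05 from N and the perpendicular offset is √(36.8² − 23.05²) = 28.69. Taking the left-of-NL solution: U = (19.85, 39.05).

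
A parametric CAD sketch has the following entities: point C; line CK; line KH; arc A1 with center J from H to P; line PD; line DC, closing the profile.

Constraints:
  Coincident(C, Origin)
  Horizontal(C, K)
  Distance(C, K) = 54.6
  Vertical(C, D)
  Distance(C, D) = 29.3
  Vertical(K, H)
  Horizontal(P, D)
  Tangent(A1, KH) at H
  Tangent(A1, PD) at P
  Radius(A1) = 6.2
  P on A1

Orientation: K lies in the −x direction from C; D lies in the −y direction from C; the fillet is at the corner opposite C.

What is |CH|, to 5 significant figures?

59.285

The virtual corner opposite C is at (-54.600, -29.300). A1 meets KH tangentially, so JH is at right angles to KH and A1 meets PD tangentially, so JP is at right angles to PD, with radius 6.2, so the center J sits 6.2 in from both sides at J = (-48.400, -23.100). That places the tangent points at H = (-54.600, -23.100) on KH and P = (-48.400, -29.300) on PD. Then |CH| = |H − C| = 59.285.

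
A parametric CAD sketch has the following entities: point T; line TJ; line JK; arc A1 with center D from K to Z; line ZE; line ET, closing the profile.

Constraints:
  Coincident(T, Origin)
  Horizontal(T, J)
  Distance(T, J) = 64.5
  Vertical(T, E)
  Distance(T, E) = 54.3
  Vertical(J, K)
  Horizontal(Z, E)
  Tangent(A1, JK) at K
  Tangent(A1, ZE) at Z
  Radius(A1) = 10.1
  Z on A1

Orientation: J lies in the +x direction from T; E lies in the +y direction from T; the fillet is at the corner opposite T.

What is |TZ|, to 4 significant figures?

76.86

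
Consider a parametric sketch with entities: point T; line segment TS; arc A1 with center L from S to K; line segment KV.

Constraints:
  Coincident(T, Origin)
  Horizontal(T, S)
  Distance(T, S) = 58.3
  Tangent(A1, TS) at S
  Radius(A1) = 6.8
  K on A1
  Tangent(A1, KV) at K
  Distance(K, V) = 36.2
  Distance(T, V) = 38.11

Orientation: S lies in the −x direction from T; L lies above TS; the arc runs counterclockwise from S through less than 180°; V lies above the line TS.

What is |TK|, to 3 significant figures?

53.7

Checks: |LK| = 6.800 ✓; ∠(LK, KV) = 90.00° ✓; |KV| = 36.20 ✓; |TV| = 38.11 ✓.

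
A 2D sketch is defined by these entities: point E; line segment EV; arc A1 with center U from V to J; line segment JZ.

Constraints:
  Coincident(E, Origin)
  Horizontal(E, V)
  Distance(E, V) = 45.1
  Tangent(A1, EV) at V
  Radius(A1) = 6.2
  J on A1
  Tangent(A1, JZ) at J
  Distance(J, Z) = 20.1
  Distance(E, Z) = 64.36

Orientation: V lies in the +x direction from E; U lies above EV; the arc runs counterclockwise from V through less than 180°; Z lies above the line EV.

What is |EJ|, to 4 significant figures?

50.37

E is at the origin; E and V share the same y with |EV| = 45.1 and V on the +x side, so V = (45.10, 0.000). Tangency of A1 to EV means the radius UV is perpendicular to EV, so U = V + (0, 6.2) = (45.10, 6.200). Since UJ ⟂ JZ (tangency), |UZ| = √(6.2² + 20.1²) = 21.03 regardless of where J sits on A1. So Z lies on both circle(E, 64.36) and circle(U, 21.03); the above-EV intersection is Z = (61.30, 19.62). J is the foot of the tangent from Z: J = (50.29, 2.804).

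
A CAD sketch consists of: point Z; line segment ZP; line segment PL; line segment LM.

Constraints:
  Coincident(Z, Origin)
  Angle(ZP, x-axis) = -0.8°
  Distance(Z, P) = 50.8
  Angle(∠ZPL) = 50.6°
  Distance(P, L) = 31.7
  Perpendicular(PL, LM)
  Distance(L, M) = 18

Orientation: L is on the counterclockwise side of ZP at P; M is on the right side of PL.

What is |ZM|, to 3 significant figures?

57.3

∠ZPL = 50.6°, so PL runs at -0.8° + (180° − 50.6°) = 129° from the x-axis; with |PL| = 31.7, L = P + 31.7·(cos 129°, sin 129°) = (31.0, 24.1). The perpendicularity gives LM at right angles to PL; with |LM| = 18.0 on the right of PL, M = L + 18.0·(0.782, 0.624) = (45.1, 35.3). Then |ZM| = |M − Z| = 57.3.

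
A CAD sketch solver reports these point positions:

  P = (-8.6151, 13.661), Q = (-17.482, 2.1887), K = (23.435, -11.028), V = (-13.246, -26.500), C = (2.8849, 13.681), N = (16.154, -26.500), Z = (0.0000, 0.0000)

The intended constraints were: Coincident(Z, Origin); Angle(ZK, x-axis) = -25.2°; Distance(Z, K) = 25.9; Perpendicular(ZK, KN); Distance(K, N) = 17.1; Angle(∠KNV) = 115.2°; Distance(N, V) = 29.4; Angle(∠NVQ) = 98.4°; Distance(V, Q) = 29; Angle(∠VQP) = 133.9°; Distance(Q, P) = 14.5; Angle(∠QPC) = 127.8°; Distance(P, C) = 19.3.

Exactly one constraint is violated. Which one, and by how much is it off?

Distance(P, C) = 19.3 — off by 7.80.

Z = (0.00, 0.00) ✓; ZK at -25.20° ✓; |ZK| = 25.90 ✓; ∠(ZK, KN) = 90.00° ✓; |KN| = 17.10 ✓; ∠KNV = 115.2° ✓; |NV| = 29.40 ✓; ∠NVQ = 98.40° ✓; |VQ| = 29.00 ✓; ∠VQP = 133.9° ✓; |QP| = 14.50 ✓; ∠QPC = 127.8° ✓; |PC| = 11.50 ✗.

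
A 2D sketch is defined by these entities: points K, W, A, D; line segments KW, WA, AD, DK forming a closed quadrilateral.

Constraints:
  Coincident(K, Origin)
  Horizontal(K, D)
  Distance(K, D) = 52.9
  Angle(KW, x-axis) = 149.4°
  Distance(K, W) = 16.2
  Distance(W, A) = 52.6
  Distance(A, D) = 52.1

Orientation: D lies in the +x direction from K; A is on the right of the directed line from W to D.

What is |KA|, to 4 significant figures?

38.71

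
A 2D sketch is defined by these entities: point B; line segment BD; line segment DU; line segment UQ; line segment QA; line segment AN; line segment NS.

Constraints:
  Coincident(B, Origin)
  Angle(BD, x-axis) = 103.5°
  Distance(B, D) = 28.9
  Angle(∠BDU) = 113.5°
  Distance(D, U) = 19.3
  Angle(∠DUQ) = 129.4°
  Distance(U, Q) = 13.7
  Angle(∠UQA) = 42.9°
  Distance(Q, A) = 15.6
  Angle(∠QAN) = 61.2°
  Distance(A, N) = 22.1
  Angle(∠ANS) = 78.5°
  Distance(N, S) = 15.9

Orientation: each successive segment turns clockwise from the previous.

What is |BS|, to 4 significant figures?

53.51

B is at the origin; BD runs at 103.5° with length 28.9, so D = (-6.747, 28.10). ∠BDU = 113.5° gives DU at 37.00° from the x-axis; with |DU| = 19.3, U = (8.667, 39.72). ∠DUQ = 129.4° gives UQ at -13.60° from the x-axis; with |UQ| = 13.7, Q = (21.98, 36.50). ∠UQA = 42.9° gives QA at -150.7° from the x-axis; with |QA| = 15.6, A = (8.379, 28.86). ∠QAN = 61.2° gives AN at 90.50° from the x-axis; with |AN| = 22.1, N = (8.186, 50.96). ∠ANS = 78.5° gives NS at -11.00° from the x-axis; with |NS| = 15.9, S = (23.79, 47.93). Then |BS| = |S − B| = 53.51.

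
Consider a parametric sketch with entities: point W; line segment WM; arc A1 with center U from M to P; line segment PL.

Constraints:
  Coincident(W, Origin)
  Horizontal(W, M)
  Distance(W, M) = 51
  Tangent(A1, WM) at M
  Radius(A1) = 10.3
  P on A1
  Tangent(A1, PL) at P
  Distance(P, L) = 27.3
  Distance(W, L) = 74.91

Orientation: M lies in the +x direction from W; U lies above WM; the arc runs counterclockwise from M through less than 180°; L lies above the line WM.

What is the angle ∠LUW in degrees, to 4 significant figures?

132.5°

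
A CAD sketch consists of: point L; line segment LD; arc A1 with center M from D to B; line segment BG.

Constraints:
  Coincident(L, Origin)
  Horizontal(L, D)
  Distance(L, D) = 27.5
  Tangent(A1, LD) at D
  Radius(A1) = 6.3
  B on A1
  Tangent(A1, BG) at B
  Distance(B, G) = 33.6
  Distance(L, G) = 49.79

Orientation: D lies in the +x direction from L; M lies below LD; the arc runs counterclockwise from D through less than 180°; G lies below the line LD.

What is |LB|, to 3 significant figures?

22.7

L is at the origin; LD is horizontal with |LD| = 27.5 and D on the +x side, so D = (27.5, 0.00). A1 meets LD tangentially, so MD is at right angles to LD, so M = D + (0, -6.3) = (27.5, -6.30). Since MB ⟂ BG (tangency), |MG| = √(6.3² + 33.6²) = 34.2 regardless of where B sits on A1. So G lies on both circle(L, 49.79) and circle(M, 34.2); the below-LD intersection is G = (29.0, -40.5). B is the foot of the tangent from G: B = (21.4, -7.74).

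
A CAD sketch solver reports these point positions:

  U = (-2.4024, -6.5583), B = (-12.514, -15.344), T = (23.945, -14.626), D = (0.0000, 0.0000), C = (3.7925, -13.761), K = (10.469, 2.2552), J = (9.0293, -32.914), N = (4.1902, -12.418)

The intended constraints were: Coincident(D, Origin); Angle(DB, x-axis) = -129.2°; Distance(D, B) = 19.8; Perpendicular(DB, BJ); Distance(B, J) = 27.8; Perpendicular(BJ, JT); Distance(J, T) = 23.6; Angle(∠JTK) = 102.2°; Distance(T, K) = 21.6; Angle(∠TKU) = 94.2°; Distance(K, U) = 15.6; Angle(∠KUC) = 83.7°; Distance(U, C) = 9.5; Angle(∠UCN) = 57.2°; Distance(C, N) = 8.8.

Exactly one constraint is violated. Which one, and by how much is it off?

Distance(C, N) = 8.8 — off by 7.40.

D = (0.00, 0.00) ✓; DB at -129.2° ✓; |DB| = 19.80 ✓; ∠(DB, BJ) = 90.00° ✓; |BJ| = 27.80 ✓; ∠(BJ, JT) = 90.00° ✓; |JT| = 23.60 ✓; ∠JTK = 102.2° ✓; |TK| = 21.60 ✓; ∠TKU = 94.20° ✓; |KU| = 15.60 ✓; ∠KUC = 83.70° ✓; |UC| = 9.500 ✓; ∠UCN = 57.19° ✓; |CN| = 1.401 ✗.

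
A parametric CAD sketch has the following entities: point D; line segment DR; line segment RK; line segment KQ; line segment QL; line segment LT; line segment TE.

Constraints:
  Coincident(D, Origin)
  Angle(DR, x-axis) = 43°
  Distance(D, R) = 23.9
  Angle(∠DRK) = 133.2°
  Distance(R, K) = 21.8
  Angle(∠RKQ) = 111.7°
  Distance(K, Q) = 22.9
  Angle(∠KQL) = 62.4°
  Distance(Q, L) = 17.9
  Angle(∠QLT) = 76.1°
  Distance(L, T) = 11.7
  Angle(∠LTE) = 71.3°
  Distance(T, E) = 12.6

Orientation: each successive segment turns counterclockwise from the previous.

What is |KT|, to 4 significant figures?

9.997

∠KQL = 62.4° gives QL at -84.30° from the x-axis; with |QL| = 17.9, L = (-1.914, 28.83). ∠QLT = 76.1° gives LT at 19.60° from the x-axis; with |LT| = 11.7, T = (9.108, 32.75). Then |KT| = |T − K| = 9.997.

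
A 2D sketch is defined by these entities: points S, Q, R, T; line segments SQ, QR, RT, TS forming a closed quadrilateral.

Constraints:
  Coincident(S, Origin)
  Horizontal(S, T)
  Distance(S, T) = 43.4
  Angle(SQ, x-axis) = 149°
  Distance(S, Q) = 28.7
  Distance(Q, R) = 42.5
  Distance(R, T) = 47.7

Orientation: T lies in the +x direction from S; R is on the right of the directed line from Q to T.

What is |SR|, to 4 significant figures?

19.85

Checks: |QR| = 42.50 ✓; |RT| = 47.70 ✓.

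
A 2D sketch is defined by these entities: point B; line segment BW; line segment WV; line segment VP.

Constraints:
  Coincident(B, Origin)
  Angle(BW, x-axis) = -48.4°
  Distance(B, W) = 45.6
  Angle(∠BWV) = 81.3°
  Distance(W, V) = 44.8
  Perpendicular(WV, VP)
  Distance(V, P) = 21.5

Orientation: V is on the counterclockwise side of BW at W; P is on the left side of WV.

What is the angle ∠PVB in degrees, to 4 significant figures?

40.06°

B is at the origin; BW runs at -48.4° with length 45.6, so W = 45.6·(cos -48.4°, sin -48.4°) = (30.28, -34.10). ∠BWV = 81.3°, so WV runs at -48.4° + (180° − 81.3°) = 50.30° from the x-axis; with |WV| = 44.8, V = W + 44.8·(cos 50.30°, sin 50.30°) = (58.89, 0.3695). WV ⟂ VP; with |VP| = 21.5 on the left of WV, P = V + 21.5·(-0.7694, 0.6388) = (42.35, 14.10). Then cos ∠PVB = VP·VB / (|VP||VB|), giving 40.06°.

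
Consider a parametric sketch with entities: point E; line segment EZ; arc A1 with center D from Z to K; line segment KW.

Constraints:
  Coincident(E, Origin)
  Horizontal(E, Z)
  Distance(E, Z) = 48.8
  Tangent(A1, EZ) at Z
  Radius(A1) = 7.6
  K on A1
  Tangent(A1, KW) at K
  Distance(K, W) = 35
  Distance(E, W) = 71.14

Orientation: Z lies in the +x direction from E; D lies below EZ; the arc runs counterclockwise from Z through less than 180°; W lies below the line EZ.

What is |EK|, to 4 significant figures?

43.34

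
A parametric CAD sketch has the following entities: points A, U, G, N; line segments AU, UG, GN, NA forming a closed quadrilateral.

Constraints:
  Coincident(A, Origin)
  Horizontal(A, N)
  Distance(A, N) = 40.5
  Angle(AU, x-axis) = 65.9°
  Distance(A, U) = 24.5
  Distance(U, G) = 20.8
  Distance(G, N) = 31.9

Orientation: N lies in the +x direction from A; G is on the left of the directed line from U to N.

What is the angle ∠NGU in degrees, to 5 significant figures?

89.133°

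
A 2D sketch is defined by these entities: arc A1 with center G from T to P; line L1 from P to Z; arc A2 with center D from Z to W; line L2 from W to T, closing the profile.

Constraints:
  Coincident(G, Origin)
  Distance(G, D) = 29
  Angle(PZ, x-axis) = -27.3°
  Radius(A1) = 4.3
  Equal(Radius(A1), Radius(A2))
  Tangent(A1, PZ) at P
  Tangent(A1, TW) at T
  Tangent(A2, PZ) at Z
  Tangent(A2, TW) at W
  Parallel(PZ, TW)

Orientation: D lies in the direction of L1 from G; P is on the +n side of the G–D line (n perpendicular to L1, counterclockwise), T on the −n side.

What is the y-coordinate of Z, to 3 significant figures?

-9.48

The slot axis is L1's direction at -27.3°, so u = (cos -27.3°, sin -27.3°) = (0.889, -0.459) and n = (−sin -27.3°, cos -27.3°) = (0.459, 0.889). G is at the origin and D lies 29.0 along u from G, so D = 29.0·u = (25.8, -13.3). Tangency of A1 to both parallel lines with radius 4.3 puts P and T at G ± 4.3·n: P = (1.97, 3.82), T = (-1.97, -3.82). Equal radii place Z and W the same way about D: Z = D + 4.3·n = (27.7, -9.48), W = D − 4.3·n = (23.8, -17.1). So Z.y = -9.48.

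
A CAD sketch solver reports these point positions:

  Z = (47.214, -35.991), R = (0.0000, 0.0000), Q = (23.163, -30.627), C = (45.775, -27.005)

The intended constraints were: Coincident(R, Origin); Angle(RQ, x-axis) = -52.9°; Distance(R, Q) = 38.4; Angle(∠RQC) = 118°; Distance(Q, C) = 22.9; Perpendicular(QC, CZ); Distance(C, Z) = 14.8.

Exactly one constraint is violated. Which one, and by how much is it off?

Distance(C, Z) = 14.8 — off by 5.70.

R = (0.00, 0.00) ✓; RQ at -52.90° ✓; |RQ| = 38.40 ✓; ∠RQC = 118.0° ✓; |QC| = 22.90 ✓; ∠(QC, CZ) = 90.00° ✓; |CZ| = 9.100 ✗.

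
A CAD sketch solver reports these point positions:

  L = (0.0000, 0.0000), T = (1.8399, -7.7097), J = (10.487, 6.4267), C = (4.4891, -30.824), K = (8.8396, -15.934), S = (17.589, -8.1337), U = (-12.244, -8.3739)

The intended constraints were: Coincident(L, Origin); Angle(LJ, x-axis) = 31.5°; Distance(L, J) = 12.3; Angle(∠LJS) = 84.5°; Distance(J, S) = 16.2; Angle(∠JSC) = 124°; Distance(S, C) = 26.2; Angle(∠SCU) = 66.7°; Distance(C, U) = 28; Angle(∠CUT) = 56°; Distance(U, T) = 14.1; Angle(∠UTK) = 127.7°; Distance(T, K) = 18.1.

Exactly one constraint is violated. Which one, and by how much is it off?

Distance(T, K) = 18.1 — off by 7.30.

L = (0.00, 0.00) ✓; LJ at 31.50° ✓; |LJ| = 12.30 ✓; ∠LJS = 84.50° ✓; |JS| = 16.20 ✓; ∠JSC = 124.0° ✓; |SC| = 26.20 ✓; ∠SCU = 66.70° ✓; |CU| = 28.00 ✓; ∠CUT = 56.00° ✓; |UT| = 14.10 ✓; ∠UTK = 127.7° ✓; |TK| = 10.80 ✗.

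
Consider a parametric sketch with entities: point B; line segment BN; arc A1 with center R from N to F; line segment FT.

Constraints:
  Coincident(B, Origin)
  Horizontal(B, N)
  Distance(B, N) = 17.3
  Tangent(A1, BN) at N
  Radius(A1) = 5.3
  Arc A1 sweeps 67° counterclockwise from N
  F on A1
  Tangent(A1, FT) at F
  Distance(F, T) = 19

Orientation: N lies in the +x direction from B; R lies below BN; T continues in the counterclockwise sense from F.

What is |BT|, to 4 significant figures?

21.31

On A1, N sits at bearing 90° from R; a 67° counterclockwise sweep puts F at bearing 157°, so F = R + 5.3·(cos 157°, sin 157°) = (12.42, -3.229). Tangency of A1 to FT means the radius RF is perpendicular to FT, so FT runs along (−sin 157°, cos 157°); with |FT| = 19.0, T = (4.997, -20.72). Then |BT| = |T − B| = 21.31.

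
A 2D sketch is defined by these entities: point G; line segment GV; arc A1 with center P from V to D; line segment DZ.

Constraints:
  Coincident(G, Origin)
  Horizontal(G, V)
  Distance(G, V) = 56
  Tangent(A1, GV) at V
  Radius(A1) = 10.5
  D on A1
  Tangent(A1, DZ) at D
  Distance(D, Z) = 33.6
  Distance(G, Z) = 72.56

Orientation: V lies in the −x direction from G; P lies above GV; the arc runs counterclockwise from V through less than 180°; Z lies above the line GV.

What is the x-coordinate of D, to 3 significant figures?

-46.0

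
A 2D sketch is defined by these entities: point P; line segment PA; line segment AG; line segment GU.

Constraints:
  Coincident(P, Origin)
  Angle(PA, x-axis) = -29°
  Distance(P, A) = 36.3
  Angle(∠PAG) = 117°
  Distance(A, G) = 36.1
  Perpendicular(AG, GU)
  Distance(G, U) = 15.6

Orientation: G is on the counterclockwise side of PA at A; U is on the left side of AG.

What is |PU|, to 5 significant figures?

55.181

P is at the origin; PA runs at -29.0° with length 36.3, so A = 36.3·(cos -29.0°, sin -29.0°) = (31.749, -17.599). ∠PAG = 117.0°, so AG runs at -29.0° + (180° − 117.0°) = 34.000° from the x-axis; with |AG| = 36.1, G = A + 36.1·(cos 34.000°, sin 34.000°) = (61.677, 2.5883). AG is perpendicular to GU; with |GU| = 15.6 on the left of AG, U = G + 15.6·(-0.55919, 0.82904) = (52.954, 15.521). Then |PU| = |U − P| = 55.181.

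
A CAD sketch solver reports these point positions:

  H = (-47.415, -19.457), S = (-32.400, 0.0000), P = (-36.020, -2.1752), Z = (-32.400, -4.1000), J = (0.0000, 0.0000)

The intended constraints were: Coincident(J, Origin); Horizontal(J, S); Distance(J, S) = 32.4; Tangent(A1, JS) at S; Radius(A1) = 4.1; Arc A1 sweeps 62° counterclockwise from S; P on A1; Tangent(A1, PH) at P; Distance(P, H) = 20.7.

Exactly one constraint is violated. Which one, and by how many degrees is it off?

Tangent(A1, PH) at P — off by 5.40°.

J = (0.00, 0.00) ✓; J.y = 0.00, S.y = 0.00 ✓; |JS| = 32.40 ✓; ∠(ZS, SJ) = 90.00° ✓; |ZS| = 4.100 ✓; bearing(Z→P) − bearing(Z→S) = 62.00° ✓; |ZP| = 4.100 ✓; ∠(ZP, PH) = 95.40° ✗; |PH| = 20.70 ✓.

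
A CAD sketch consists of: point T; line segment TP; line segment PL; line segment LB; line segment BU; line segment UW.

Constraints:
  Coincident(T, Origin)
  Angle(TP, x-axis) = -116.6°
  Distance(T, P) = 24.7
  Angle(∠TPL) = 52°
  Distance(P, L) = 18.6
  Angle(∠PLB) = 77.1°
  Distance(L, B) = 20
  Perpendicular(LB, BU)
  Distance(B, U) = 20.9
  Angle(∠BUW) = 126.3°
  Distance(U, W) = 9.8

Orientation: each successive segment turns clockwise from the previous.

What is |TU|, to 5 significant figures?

21.939

T is at the origin; TP runs at -116.6° with length 24.7, so P = (-11.060, -22.086). ∠TPL = 52.0° gives PL at 115.40° from the x-axis; with |PL| = 18.6, L = (-19.038, -5.2836). ∠PLB = 77.1° gives LB at 12.500° from the x-axis; with |LB| = 20.0, B = (0.48808, -0.95478). LB ⟂ BU, so BU runs at -77.500°; with |BU| = 20.9, U = (5.0117, -21.359). Then |TU| = |U − T| = 21.939.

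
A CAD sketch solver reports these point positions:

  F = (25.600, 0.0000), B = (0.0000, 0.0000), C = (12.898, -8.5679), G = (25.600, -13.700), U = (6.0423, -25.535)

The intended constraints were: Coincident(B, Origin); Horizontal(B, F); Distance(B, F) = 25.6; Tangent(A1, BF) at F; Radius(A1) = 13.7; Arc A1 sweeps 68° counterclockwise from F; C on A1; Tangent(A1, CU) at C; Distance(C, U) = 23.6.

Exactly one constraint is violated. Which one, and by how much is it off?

Distance(C, U) = 23.6 — off by 5.30.

B = (0.00, 0.00) ✓; B.y = 0.00, F.y = 0.00 ✓; |BF| = 25.60 ✓; ∠(GF, FB) = 90.00° ✓; |GF| = 13.70 ✓; bearing(G→C) − bearing(G→F) = 68.00° ✓; |GC| = 13.70 ✓; ∠(GC, CU) = 90.00° ✓; |CU| = 18.30 ✗.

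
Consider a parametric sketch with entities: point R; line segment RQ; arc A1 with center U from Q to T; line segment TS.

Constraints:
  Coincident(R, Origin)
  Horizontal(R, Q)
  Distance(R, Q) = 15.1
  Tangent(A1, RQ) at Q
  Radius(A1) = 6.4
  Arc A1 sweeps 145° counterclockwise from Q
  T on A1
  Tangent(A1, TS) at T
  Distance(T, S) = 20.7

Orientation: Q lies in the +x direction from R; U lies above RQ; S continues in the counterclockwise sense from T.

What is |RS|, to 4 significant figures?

23.59

R is at the origin; R and Q share the same y with |RQ| = 15.1 and Q on the +x side, so Q = (15.10, 0.000). The tangent condition forces UQ to be normal to RQ, so U = Q + (0, 6.4) = (15.10, 6.400). On A1, Q sits at bearing -90° from U; a 145° counterclockwise sweep puts T at bearing 55°, so T = U + 6.4·(cos 55°, sin 55°) = (18.77, 11.64). Since A1 is tangent to TS there, UT ⟂ TS, so TS runs along (−sin 55°, cos 55°); with |TS| = 20.7, S = (1.814, 23.52). Then |RS| = |S − R| = 23.59.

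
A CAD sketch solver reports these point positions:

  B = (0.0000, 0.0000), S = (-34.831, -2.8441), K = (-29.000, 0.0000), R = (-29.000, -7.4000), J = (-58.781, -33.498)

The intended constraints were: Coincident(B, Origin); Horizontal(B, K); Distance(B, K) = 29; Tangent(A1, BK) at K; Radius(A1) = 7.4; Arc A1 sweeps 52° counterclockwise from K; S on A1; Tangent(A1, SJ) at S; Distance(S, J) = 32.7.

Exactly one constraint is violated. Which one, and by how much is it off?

Distance(S, J) = 32.7 — off by 6.20.

B = (0.00, 0.00) ✓; B.y = 0.00, K.y = 0.00 ✓; |BK| = 29.00 ✓; ∠(RK, KB) = 90.00° ✓; |RK| = 7.400 ✓; bearing(R→S) − bearing(R→K) = 52.00° ✓; |RS| = 7.400 ✓; ∠(RS, SJ) = 90.00° ✓; |SJ| = 38.90 ✗.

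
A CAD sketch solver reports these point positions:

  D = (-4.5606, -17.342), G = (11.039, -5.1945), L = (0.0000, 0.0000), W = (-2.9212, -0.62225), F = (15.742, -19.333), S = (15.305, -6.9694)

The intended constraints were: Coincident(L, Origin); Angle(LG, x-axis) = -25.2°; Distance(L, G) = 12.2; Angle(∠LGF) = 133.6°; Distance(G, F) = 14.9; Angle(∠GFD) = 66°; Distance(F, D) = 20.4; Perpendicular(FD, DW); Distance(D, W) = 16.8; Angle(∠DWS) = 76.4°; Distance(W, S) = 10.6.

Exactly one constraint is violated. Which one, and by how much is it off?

Distance(W, S) = 10.6 — off by 8.70.

L = (0.00, 0.00) ✓; LG at -25.20° ✓; |LG| = 12.20 ✓; ∠LGF = 133.6° ✓; |GF| = 14.90 ✓; ∠GFD = 66.00° ✓; |FD| = 20.40 ✓; ∠(FD, DW) = 90.00° ✓; |DW| = 16.80 ✓; ∠DWS = 76.40° ✓; |WS| = 19.30 ✗.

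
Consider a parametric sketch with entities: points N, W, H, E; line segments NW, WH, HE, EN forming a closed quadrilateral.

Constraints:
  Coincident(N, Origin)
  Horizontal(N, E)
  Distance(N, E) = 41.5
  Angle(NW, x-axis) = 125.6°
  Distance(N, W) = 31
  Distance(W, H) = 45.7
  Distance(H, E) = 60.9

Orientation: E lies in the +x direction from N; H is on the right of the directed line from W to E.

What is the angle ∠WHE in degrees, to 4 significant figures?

73.12°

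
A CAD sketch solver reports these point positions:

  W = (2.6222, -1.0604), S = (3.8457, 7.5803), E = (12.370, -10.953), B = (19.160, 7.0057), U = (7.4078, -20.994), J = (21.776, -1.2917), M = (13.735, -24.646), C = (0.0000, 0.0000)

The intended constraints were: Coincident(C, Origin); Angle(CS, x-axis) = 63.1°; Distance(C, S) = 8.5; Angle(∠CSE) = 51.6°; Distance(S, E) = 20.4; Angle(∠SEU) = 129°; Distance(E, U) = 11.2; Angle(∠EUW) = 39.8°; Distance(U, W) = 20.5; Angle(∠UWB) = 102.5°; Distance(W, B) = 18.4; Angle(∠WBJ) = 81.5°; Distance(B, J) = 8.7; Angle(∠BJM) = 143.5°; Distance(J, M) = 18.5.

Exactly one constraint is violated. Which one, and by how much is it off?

Distance(J, M) = 18.5 — off by 6.20.

C = (0.00, 0.00) ✓; CS at 63.10° ✓; |CS| = 8.500 ✓; ∠CSE = 51.60° ✓; |SE| = 20.40 ✓; ∠SEU = 129.0° ✓; |EU| = 11.20 ✓; ∠EUW = 39.80° ✓; |UW| = 20.50 ✓; ∠UWB = 102.5° ✓; |WB| = 18.40 ✓; ∠WBJ = 81.50° ✓; |BJ| = 8.700 ✓; ∠BJM = 143.5° ✓; |JM| = 24.70 ✗.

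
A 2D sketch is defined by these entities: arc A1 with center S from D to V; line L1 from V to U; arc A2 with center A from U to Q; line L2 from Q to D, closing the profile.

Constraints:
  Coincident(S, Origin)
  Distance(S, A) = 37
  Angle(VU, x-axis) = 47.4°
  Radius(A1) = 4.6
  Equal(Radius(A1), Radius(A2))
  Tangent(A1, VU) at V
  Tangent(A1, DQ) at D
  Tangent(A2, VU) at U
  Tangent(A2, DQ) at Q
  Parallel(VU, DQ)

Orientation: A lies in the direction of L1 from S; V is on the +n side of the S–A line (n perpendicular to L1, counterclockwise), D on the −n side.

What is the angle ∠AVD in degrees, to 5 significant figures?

82.913°

The slot axis is L1's direction at 47.4°, so u = (cos 47.4°, sin 47.4°) = (0.67688, 0.73610) and n = (−sin 47.4°, cos 47.4°) = (-0.73610, 0.67688). S is at the origin and A lies 37.0 along u from S, so A = 37.0·u = (25.044, 27.236). Tangency of A1 to both parallel lines with radius 4.6 puts V and D at S ± 4.6·n: V = (-3.3860, 3.1136), D = (3.3860, -3.1136). Then cos ∠AVD = VA·VD / (|VA||VD|), giving 82.913°.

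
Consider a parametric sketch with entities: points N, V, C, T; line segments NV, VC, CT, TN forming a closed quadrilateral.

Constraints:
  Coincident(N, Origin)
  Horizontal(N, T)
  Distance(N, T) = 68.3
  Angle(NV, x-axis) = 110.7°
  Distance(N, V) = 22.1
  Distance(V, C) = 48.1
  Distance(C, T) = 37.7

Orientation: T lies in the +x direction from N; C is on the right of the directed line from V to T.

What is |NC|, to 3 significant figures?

32.2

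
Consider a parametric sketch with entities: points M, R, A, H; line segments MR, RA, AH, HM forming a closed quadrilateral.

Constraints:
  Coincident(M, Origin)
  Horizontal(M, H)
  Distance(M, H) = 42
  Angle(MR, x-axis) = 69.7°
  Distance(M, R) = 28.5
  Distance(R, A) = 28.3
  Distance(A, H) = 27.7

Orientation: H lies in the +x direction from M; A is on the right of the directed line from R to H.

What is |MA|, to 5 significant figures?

14.379

M is at the origin; MH is horizontal with |MH| = 42.0 and H in +x, so H = (42.0, 0). MR runs at 69.7° with |MR| = 28.5, so R = (9.8877, 26.730). A is determined by |RA| = 28.3 and |AH| = 27.7 together: it lies at the intersection of circle(R, 28.3) and circle(H, 27.7). With |RH| = 41.781, the foot of the radical line on RH is 21.293 from R and the perpendicular offset is √(28.3² − 21.293²) = 18.642. Taking the right-of-RH solution: A = (14.327, -1.2198).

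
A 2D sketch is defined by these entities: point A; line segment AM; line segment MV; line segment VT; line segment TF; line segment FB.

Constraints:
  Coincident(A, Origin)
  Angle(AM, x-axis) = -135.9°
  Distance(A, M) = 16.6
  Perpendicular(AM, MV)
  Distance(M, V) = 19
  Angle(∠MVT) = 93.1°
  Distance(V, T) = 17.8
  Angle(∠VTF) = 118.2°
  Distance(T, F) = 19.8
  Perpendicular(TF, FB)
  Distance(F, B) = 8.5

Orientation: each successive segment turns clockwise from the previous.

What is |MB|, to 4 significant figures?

20.84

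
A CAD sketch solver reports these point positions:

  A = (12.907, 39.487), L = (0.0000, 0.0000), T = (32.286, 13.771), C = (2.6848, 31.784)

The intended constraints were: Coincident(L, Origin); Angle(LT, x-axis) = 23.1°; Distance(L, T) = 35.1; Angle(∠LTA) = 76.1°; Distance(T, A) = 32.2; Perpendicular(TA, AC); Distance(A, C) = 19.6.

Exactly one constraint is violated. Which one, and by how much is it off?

Distance(A, C) = 19.6 — off by 6.80.

L = (0.00, 0.00) ✓; LT at 23.10° ✓; |LT| = 35.10 ✓; ∠LTA = 76.10° ✓; |TA| = 32.20 ✓; ∠(TA, AC) = 90.00° ✓; |AC| = 12.80 ✗.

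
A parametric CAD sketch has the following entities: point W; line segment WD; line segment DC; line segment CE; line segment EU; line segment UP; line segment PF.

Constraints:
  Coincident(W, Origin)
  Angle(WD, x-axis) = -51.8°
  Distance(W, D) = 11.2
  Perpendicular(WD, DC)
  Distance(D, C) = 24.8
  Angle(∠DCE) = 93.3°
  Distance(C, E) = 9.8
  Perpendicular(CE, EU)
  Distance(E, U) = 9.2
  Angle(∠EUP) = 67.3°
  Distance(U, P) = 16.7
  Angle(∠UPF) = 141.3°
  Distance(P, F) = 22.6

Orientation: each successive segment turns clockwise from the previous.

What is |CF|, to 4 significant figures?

23.70

∠EUP = 67.3° gives UP at -71.20° from the x-axis; with |UP| = 16.7, P = (-6.785, -26.51). ∠UPF = 141.3° gives PF at -109.9° from the x-axis; with |PF| = 22.6, F = (-14.48, -47.76). Then |CF| = |F − C| = 23.70.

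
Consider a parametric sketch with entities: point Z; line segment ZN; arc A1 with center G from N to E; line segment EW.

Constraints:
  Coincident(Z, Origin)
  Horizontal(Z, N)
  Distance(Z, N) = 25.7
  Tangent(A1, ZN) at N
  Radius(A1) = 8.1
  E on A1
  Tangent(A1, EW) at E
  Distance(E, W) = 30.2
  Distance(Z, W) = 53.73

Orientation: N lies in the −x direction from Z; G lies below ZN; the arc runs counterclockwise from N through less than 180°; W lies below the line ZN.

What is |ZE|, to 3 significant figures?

34.2

Z is at the origin; ZN is horizontal with |ZN| = 25.7 and N on the −x side, so N = (-25.7, 0.00). Tangency of A1 to ZN means the radius GN is perpendicular to ZN, so G = N + (0, -8.1) = (-25.7, -8.10). Since GE ⟂ EW (tangency), |GW| = √(8.1² + 30.2²) = 31.3 regardless of where E sits on A1. So W lies on both circle(Z, 53.73) and circle(G, 31.3); the below-ZN intersection is W = (-39.9, -35.9). E is the foot of the tangent from W: E = (-33.6, -6.40).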